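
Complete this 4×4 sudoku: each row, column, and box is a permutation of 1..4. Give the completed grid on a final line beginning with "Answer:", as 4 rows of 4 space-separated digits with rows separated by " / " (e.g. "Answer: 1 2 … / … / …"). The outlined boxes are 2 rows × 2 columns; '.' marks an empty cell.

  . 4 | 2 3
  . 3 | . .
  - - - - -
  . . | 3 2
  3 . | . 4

Step 1. [r4c3∈{1}] r4c3's peers cover all but 1, so r4c3=1.
Step 2. [r1c1∈{1}] r1c1's peers cover all but 1, so r1c1=1.
Step 3. [r2c1∈{2}] r2c1's peers cover all but 2. So r2c1=2.
Step 4. [r2c4∈{1}] r2c4's peers cover all but 1. So r2c4=1.
Step 5. [r3c1∈{4}] r3c1 is down to just 4. So r3c1=4.
Step 6. [r3c2∈{1}] nothing but 1 survives at r3c2 ⇒ r3c2=1.
Step 7. [r2c3∈{4}] r2c3's peers cover all but 4. So r2c3=4.
Step 8. [r4c2∈{2}] r4c2 is down to just 2. So r4c2=2.

Answer: 1 4 2 3 / 2 3 4 1 / 4 1 3 2 / 3 2 1 4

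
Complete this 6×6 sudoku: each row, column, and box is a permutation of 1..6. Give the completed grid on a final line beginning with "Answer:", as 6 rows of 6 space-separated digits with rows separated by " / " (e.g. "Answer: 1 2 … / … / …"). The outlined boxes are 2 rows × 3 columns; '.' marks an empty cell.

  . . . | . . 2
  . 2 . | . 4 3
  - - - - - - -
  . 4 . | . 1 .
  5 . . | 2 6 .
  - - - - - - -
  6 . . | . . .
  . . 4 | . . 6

Step 1. [r2c1∈{1}] r2c1 is down to just 1, so r2c1=1.
Step 2. [r5c6∈{1,4,5}] across col 6, 1 lands solely at r5c6. So r5c6=1.
Step 3. [r1c5∈{5}] nothing but 5 survives at r1c5, so r1c5=5.
Step 4. [r3c4∈{3,5}] 3 has one home in box 4: r3c4, so r3c4=3.
Step 5. [r1c2∈{3,6}] 6 has one home in col 2: r1c2. So r1c2=6.
Step 6. [r1c3∈{3}] only 3 remains possible at r1c3, so r1c3=3.
Step 7. [r6c1∈{2,3}] r6c1 is the only open cell in col 1 admitting 3. So r6c1=3.
Step 8. [r5c3∈{2,5}] box 5 places 2 nowhere but r5c3. So r5c3=2.
Step 9. [r6c2∈{1,5}] across row 6, 1 lands solely at r6c2 ⇒ r6c2=1.
Step 10. [r5c4∈{4,5}] in row 5, 4 fits only at r5c4. So r5c4=4.
Step 11. [r6c4∈{5}] only 5 remains possible at r6c4. So r6c4=5.
Step 12. [r2c4∈{6}] nothing but 6 survives at r2c4 ⇒ r2c4=6.
Step 13. [r1c4∈{1}] only 1 remains possible at r1c4. So r1c4=1.
Step 14. [r3c1∈{2}] nothing but 2 survives at r3c1. So r3c1=2.
Step 15. [r4c2∈{3}] r4c2 is down to just 3, so r4c2=3.
Step 16. [r6c5∈{2}] r6c5 is down to just 2, so r6c5=2.
Step 17. [r5c2∈{5}] nothing but 5 survives at r5c2 ⇒ r5c2=5.
Step 18. [r4c3∈{1}] r4c3 is down to just 1 ⇒ r4c3=1.
Step 19. [r5c5∈{3}] r5c5 is down to just 3. So r5c5=3.
Step 20. [r1c1∈{4}] r1c1's peers cover all but 4 ⇒ r1c1=4.
Step 21. [r3c3∈{6}] nothing but 6 survives at r3c3, so r3c3=6.
Step 22. [r3c6∈{5}] nothing but 5 survives at r3c6, so r3c6=5.
Step 23. [r2c3∈{5}] r2c3 is down to just 5 ⇒ r2c3=5.
Step 24. [r4c6∈{4}] r4c6 has the single candidate 4, so r4c6=4.

Answer: 4 6 3 1 5 2 / 1 2 5 6 4 3 / 2 4 6 3 1 5 / 5 3 1 2 6 4 / 6 5 2 4 3 1 / 3 1 4 5 2 6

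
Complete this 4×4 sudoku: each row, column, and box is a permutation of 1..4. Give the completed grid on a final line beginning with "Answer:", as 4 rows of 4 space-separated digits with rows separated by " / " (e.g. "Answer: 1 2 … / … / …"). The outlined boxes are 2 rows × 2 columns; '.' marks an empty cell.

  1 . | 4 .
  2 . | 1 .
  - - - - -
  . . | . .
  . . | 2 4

Step 1. [r1c2∈{3}] nothing but 3 survives at r1c2, so r1c2=3.
Step 2. [r3c1∈{3,4}] r3c1 is the only open cell in col 1 admitting 4 ⇒ r3c1=4.
Step 3. [r3c4∈{1,3}] r3c4 is the only open cell in col 4 admitting 1, so r3c4=1.
Step 4. [r4c2∈{1}] r4c2's peers cover all but 1, so r4c2=1.
Step 5. [r4c1∈{3}] only 3 remains possible at r4c1 ⇒ r4c1=3.
Step 6. [r3c3∈{3}] only 3 remains possible at r3c3. So r3c3=3.
Step 7. [r2c2∈{4}] r2c2 is down to just 4 ⇒ r2c2=4.
Step 8. [r3c2∈{2}] r3c2 is down to just 2, so r3c2=2.
Step 9. [r1c4∈{2}] only 2 remains possible at r1c4. So r1c4=2.
Step 10. [r2c4∈{3}] r2c4 is down to just 3. So r2c4=3.

Answer: 1 3 4 2 / 2 4 1 3 / 4 2 3 1 / 3 1 2 4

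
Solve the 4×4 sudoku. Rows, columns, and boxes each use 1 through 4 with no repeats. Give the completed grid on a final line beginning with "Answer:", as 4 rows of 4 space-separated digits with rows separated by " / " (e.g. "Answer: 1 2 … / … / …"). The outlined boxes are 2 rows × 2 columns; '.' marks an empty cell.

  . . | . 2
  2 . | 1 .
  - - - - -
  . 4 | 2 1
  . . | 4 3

Step 1. [r4c1∈{1}] r4c1 is down to just 1 ⇒ r4c1=1.
Step 2. [r2c2∈{3}] nothing but 3 survives at r2c2 ⇒ r2c2=3.
Step 3. [r1c1∈{4}] r1c1 has the single candidate 4, so r1c1=4.
Step 4. [r3c1∈{3}] r3c1's peers cover all but 3 ⇒ r3c1=3.
Step 5. [r1c3∈{3}] only 3 remains possible at r1c3, so r1c3=3.
Step 6. [r1c2∈{1}] nothing but 1 survives at r1c2 ⇒ r1c2=1.
Step 7. [r2c4∈{4}] only 4 remains possible at r2c4. So r2c4=4.
Step 8. [r4c2∈{2}] r4c2 has the single candidate 2 ⇒ r4c2=2.

Answer: 4 1 3 2 / 2 3 1 4 / 3 4 2 1 / 1 2 4 3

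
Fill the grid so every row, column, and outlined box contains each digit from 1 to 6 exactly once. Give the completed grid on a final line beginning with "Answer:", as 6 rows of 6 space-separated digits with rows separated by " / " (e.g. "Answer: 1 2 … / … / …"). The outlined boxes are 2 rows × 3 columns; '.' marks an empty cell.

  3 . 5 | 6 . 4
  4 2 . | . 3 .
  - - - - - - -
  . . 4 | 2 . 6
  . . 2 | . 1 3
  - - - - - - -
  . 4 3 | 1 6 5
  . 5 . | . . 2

Step 1. [r3c5∈{5}] only 5 remains possible at r3c5, so r3c5=5.
Step 2. [r2c3∈{1,6}] across row 2, 6 lands solely at r2c3. So r2c3=6.
Step 3. [r6c1∈{1,6}] in row 6, 6 fits only at r6c1 ⇒ r6c1=6.
Step 4. [r4c4∈{4}] r4c4 is down to just 4 ⇒ r4c4=4.
Step 5. [r1c2∈{1}] r1c2 has the single candidate 1, so r1c2=1.
Step 6. [r5c1∈{2}] r5c1 is down to just 2 ⇒ r5c1=2.
Step 7. [r6c3∈{1}] nothing but 1 survives at r6c3 ⇒ r6c3=1.
Step 8. [r4c2∈{6}] r4c2 has the single candidate 6 ⇒ r4c2=6.
Step 9. [r6c5∈{4}] only 4 remains possible at r6c5, so r6c5=4.
Step 10. [r4c1∈{5}] r4c1 has the single candidate 5 ⇒ r4c1=5.
Step 11. [r3c1∈{1}] r3c1 is down to just 1, so r3c1=1.
Step 12. [r1c5∈{2}] nothing but 2 survives at r1c5. So r1c5=2.
Step 13. [r2c4∈{5}] nothing but 5 survives at r2c4, so r2c4=5.
Step 14. [r2c6∈{1}] r2c6's peers cover all but 1, so r2c6=1.
Step 15. [r6c4∈{3}] r6c4 has the single candidate 3 ⇒ r6c4=3.
Step 16. [r3c2∈{3}] r3c2's peers cover all but 3, so r3c2=3.

Answer: 3 1 5 6 2 4 / 4 2 6 5 3 1 / 1 3 4 2 5 6 / 5 6 2 4 1 3 / 2 4 3 1 6 5 / 6 5 1 3 4 2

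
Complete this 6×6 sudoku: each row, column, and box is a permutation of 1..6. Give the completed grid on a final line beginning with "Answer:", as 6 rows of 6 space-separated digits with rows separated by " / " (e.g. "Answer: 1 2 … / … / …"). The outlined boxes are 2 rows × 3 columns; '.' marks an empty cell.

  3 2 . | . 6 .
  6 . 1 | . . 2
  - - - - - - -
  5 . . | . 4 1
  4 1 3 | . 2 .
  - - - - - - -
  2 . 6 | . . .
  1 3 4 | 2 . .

Step 1. [r6c5∈{5}] only 5 remains possible at r6c5, so r6c5=5.
Step 2. [r1c4∈{1,4,5}] 1 has one home in row 1: r1c4 ⇒ r1c4=1.
Step 3. [r5c6∈{3,4}] 3 has one home in col 6: r5c6, so r5c6=3.
Step 4. [r1c3∈{5}] r1c3 has the single candidate 5. So r1c3=5.
Step 5. [r2c4∈{3,4,5}] across row 2, 5 lands solely at r2c4 ⇒ r2c4=5.
Step 6. [r4c4∈{6}] nothing but 6 survives at r4c4 ⇒ r4c4=6.
Step 7. [r5c4∈{4}] r5c4 has the single candidate 4 ⇒ r5c4=4.
Step 8. [r3c4∈{3}] only 3 remains possible at r3c4. So r3c4=3.
Step 9. [r2c5∈{3}] only 3 remains possible at r2c5 ⇒ r2c5=3.
Step 10. [r5c2∈{5}] nothing but 5 survives at r5c2 ⇒ r5c2=5.
Step 11. [r6c6∈{6}] r6c6 has the single candidate 6. So r6c6=6.
Step 12. [r1c6∈{4}] nothing but 4 survives at r1c6, so r1c6=4.
Step 13. [r3c2∈{6}] r3c2's peers cover all but 6. So r3c2=6.
Step 14. [r4c6∈{5}] nothing but 5 survives at r4c6, so r4c6=5.
Step 15. [r2c2∈{4}] r2c2 has the single candidate 4. So r2c2=4.
Step 16. [r3c3∈{2}] r3c3 is down to just 2 ⇒ r3c3=2.
Step 17. [r5c5∈{1}] nothing but 1 survives at r5c5. So r5c5=1.

Answer: 3 2 5 1 6 4 / 6 4 1 5 3 2 / 5 6 2 3 4 1 / 4 1 3 6 2 5 / 2 5 6 4 1 3 / 1 3 4 2 5 6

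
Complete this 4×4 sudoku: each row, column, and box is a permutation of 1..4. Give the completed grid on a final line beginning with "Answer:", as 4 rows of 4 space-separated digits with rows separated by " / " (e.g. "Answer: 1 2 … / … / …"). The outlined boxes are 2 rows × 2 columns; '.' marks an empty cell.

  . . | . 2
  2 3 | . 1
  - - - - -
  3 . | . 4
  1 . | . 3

Step 1. [r1c1∈{4}] r1c1 has the single candidate 4. So r1c1=4.
Step 2. [r3c2∈{2}] r3c2 has the single candidate 2. So r3c2=2.
Step 3. [r4c2∈{4}] r4c2 is down to just 4. So r4c2=4.
Step 4. [r3c3∈{1}] r3c3 has the single candidate 1 ⇒ r3c3=1.
Step 5. [r1c2∈{1}] r1c2 is down to just 1. So r1c2=1.
Step 6. [r1c3∈{3}] r1c3's peers cover all but 3. So r1c3=3.
Step 7. [r2c3∈{4}] r2c3 has the single candidate 4, so r2c3=4.
Step 8. [r4c3∈{2}] nothing but 2 survives at r4c3 ⇒ r4c3=2.

Answer: 4 1 3 2 / 2 3 4 1 / 3 2 1 4 / 1 4 2 3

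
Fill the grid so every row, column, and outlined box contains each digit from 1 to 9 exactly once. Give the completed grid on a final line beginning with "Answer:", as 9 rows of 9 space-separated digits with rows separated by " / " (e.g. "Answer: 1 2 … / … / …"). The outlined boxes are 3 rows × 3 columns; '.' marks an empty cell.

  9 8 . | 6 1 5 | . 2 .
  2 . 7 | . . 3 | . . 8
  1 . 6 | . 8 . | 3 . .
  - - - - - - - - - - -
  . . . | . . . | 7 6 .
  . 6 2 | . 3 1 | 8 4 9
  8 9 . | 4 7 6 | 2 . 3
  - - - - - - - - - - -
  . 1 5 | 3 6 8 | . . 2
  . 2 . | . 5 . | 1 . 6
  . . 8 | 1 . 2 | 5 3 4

Step 1. [r2c4∈{9}] only 9 remains possible at r2c4, so r2c4=9.
Step 2. [r8c6∈{4,7,9}] r8c6 is the only open cell in box 8 admitting 4. So r8c6=4.
Step 3. [r3c2∈{4,5}] 4 has one home in row 3: r3c2. So r3c2=4.
Step 4. [r5c1∈{5,7}] row 5 places 7 nowhere but r5c1, so r5c1=7.
Step 5. [r4c1∈{3,4,5}] 5 has one home in col 1: r4c1 ⇒ r4c1=5.
Step 6. [r3c8∈{5,7,9}] r3c8 is the only open cell in row 3 admitting 9. So r3c8=9.
Step 7. [r4c9∈{1}] nothing but 1 survives at r4c9. So r4c9=1.
Step 8. [r4c5∈{2,9}] r4c5 is the only open cell in col 5 admitting 2 ⇒ r4c5=2.
Step 9. [r3c6∈{7}] only 7 remains possible at r3c6, so r3c6=7.
Step 10. [r1c3∈{3}] r1c3's peers cover all but 3, so r1c3=3.
Step 11. [r7c8∈{7}] r7c8 is down to just 7. So r7c8=7.
Step 12. [r2c8∈{1,5}] 1 has one home in row 2: r2c8 ⇒ r2c8=1.
Step 13. [r1c7∈{4}] r1c7 has the single candidate 4, so r1c7=4.
Step 14. [r8c4∈{7}] r8c4's peers cover all but 7 ⇒ r8c4=7.
Step 15. [r7c7∈{9}] r7c7 has the single candidate 9 ⇒ r7c7=9.
Step 16. [r2c5∈{4}] r2c5 has the single candidate 4. So r2c5=4.
Step 17. [r6c8∈{5}] r6c8 is down to just 5. So r6c8=5.
Step 18. [r2c2∈{5}] r2c2 has the single candidate 5, so r2c2=5.
Step 19. [r4c3∈{4}] r4c3's peers cover all but 4, so r4c3=4.
Step 20. [r2c7∈{6}] nothing but 6 survives at r2c7 ⇒ r2c7=6.
Step 21. [r8c8∈{8}] r8c8 has the single candidate 8, so r8c8=8.
Step 22. [r4c6∈{9}] nothing but 9 survives at r4c6, so r4c6=9.
Step 23. [r7c1∈{4}] r7c1 has the single candidate 4. So r7c1=4.
Step 24. [r3c9∈{5}] r3c9 is down to just 5. So r3c9=5.
Step 25. [r5c4∈{5}] only 5 remains possible at r5c4, so r5c4=5.
Step 26. [r3c4∈{2}] r3c4 is down to just 2, so r3c4=2.
Step 27. [r9c1∈{6}] r9c1's peers cover all but 6 ⇒ r9c1=6.
Step 28. [r6c3∈{1}] r6c3's peers cover all but 1, so r6c3=1.
Step 29. [r4c2∈{3}] r4c2 is down to just 3, so r4c2=3.
Step 30. [r1c9∈{7}] r1c9's peers cover all but 7, so r1c9=7.
Step 31. [r4c4∈{8}] r4c4 has the single candidate 8. So r4c4=8.
Step 32. [r9c2∈{7}] r9c2 has the single candidate 7. So r9c2=7.
Step 33. [r8c3∈{9}] r8c3 has the single candidate 9, so r8c3=9.
Step 34. [r9c5∈{9}] nothing but 9 survives at r9c5 ⇒ r9c5=9.
Step 35. [r8c1∈{3}] r8c1's peers cover all but 3. So r8c1=3.

Answer: 9 8 3 6 1 5 4 2 7 / 2 5 7 9 4 3 6 1 8 / 1 4 6 2 8 7 3 9 5 / 5 3 4 8 2 9 7 6 1 / 7 6 2 5 3 1 8 4 9 / 8 9 1 4 7 6 2 5 3 / 4 1 5 3 6 8 9 7 2 / 3 2 9 7 5 4 1 8 6 / 6 7 8 1 9 2 5 3 4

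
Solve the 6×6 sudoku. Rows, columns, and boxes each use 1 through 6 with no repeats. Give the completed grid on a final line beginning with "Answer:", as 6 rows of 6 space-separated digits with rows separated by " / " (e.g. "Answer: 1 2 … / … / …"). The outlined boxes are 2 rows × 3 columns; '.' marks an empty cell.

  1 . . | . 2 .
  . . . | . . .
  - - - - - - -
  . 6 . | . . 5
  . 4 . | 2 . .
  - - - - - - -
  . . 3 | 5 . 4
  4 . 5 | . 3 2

Step 1. [r2c5∈{1,4,5,6}] col 5 places 5 nowhere but r2c5, so r2c5=5.
Step 2. [r6c4∈{1,6}] in row 6, 6 fits only at r6c4. So r6c4=6.
Step 3. [r4c3∈{1}] r4c3 is down to just 1, so r4c3=1.
Step 4. [r2c6∈{1,3,6}] col 6 places 1 nowhere but r2c6, so r2c6=1.
Step 5. [r3c4∈{1,3,4}] r3c4 is the only open cell in col 4 admitting 1 ⇒ r3c4=1.
Step 6. [r3c1∈{2,3}] across row 3, 3 lands solely at r3c1, so r3c1=3.
Step 7. [r1c6∈{3,6}] 6 has one home in box 2: r1c6 ⇒ r1c6=6.
Step 8. [r2c3∈{2,4,6}] 6 has one home in col 3: r2c3 ⇒ r2c3=6.
Step 9. [r2c1∈{2}] r2c1 has the single candidate 2. So r2c1=2.
Step 10. [r2c2∈{3}] r2c2 is down to just 3. So r2c2=3.
Step 11. [r5c2∈{1,2}] across row 5, 2 lands solely at r5c2, so r5c2=2.
Step 12. [r1c3∈{4}] r1c3 has the single candidate 4, so r1c3=4.
Step 13. [r6c2∈{1}] only 1 remains possible at r6c2, so r6c2=1.
Step 14. [r3c3∈{2}] only 2 remains possible at r3c3. So r3c3=2.
Step 15. [r1c4∈{3}] nothing but 3 survives at r1c4 ⇒ r1c4=3.
Step 16. [r2c4∈{4}] r2c4's peers cover all but 4, so r2c4=4.
Step 17. [r4c6∈{3}] nothing but 3 survives at r4c6 ⇒ r4c6=3.
Step 18. [r4c1∈{5}] nothing but 5 survives at r4c1, so r4c1=5.
Step 19. [r4c5∈{6}] only 6 remains possible at r4c5, so r4c5=6.
Step 20. [r5c1∈{6}] r5c1's peers cover all but 6 ⇒ r5c1=6.
Step 21. [r1c2∈{5}] r1c2's peers cover all but 5. So r1c2=5.
Step 22. [r3c5∈{4}] only 4 remains possible at r3c5 ⇒ r3c5=4.
Step 23. [r5c5∈{1}] r5c5 has the single candidate 1, so r5c5=1.

Answer: 1 5 4 3 2 6 / 2 3 6 4 5 1 / 3 6 2 1 4 5 / 5 4 1 2 6 3 / 6 2 3 5 1 4 / 4 1 5 6 3 2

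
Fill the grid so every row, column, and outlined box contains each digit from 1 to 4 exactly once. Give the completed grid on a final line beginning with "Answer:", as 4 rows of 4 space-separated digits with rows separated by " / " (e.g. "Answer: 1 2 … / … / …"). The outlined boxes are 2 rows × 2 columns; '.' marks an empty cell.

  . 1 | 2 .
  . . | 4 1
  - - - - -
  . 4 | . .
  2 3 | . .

Step 1. [r3c3∈{1,3}] r3c3 is the only open cell in col 3 admitting 3. So r3c3=3.
Step 2. [r1c1∈{3,4}] across row 1, 4 lands solely at r1c1. So r1c1=4.
Step 3. [r1c4∈{3}] r1c4 is down to just 3, so r1c4=3.
Step 4. [r3c4∈{2}] r3c4's peers cover all but 2 ⇒ r3c4=2.
Step 5. [r4c3∈{1}] r4c3's peers cover all but 1, so r4c3=1.
Step 6. [r2c1∈{3}] r2c1's peers cover all but 3 ⇒ r2c1=3.
Step 7. [r4c4∈{4}] only 4 remains possible at r4c4. So r4c4=4.
Step 8. [r3c1∈{1}] r3c1 is down to just 1 ⇒ r3c1=1.
Step 9. [r2c2∈{2}] r2c2 is down to just 2 ⇒ r2c2=2.

Answer: 4 1 2 3 / 3 2 4 1 / 1 4 3 2 / 2 3 1 4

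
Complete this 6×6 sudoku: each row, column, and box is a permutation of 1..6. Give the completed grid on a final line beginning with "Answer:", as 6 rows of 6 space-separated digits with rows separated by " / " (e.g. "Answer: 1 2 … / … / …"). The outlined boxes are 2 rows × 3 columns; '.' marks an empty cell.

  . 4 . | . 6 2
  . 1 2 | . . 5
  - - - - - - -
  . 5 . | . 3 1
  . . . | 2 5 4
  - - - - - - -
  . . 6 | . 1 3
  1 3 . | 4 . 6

Step 1. [r2c1∈{3,6}] 6 has one home in row 2: r2c1 ⇒ r2c1=6.
Step 2. [r5c1∈{2,4,5}] across row 5, 4 lands solely at r5c1. So r5c1=4.
Step 3. [r4c1∈{3}] r4c1's peers cover all but 3 ⇒ r4c1=3.
Step 4. [r1c3∈{3,5}] 3 has one home in col 3: r1c3. So r1c3=3.
Step 5. [r1c4∈{1}] r1c4's peers cover all but 1 ⇒ r1c4=1.
Step 6. [r3c1∈{2}] r3c1 has the single candidate 2, so r3c1=2.
Step 7. [r4c2∈{6}] r4c2's peers cover all but 6, so r4c2=6.
Step 8. [r2c4∈{3}] only 3 remains possible at r2c4, so r2c4=3.
Step 9. [r3c4∈{6}] r3c4 has the single candidate 6 ⇒ r3c4=6.
Step 10. [r5c2∈{2}] nothing but 2 survives at r5c2 ⇒ r5c2=2.
Step 11. [r1c1∈{5}] nothing but 5 survives at r1c1. So r1c1=5.
Step 12. [r6c3∈{5}] nothing but 5 survives at r6c3. So r6c3=5.
Step 13. [r2c5∈{4}] r2c5 has the single candidate 4 ⇒ r2c5=4.
Step 14. [r5c4∈{5}] only 5 remains possible at r5c4. So r5c4=5.
Step 15. [r4c3∈{1}] only 1 remains possible at r4c3. So r4c3=1.
Step 16. [r6c5∈{2}] r6c5 has the single candidate 2, so r6c5=2.
Step 17. [r3c3∈{4}] r3c3 is down to just 4. So r3c3=4.

Answer: 5 4 3 1 6 2 / 6 1 2 3 4 5 / 2 5 4 6 3 1 / 3 6 1 2 5 4 / 4 2 6 5 1 3 / 1 3 5 4 2 6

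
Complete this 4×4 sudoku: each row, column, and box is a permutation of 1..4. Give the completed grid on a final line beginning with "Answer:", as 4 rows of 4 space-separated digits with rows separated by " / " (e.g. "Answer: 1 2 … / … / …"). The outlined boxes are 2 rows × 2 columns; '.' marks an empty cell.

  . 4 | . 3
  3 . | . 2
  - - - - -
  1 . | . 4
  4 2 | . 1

Step 1. [r3c3∈{2,3}] r3c3 is the only open cell in row 3 admitting 2. So r3c3=2.
Step 2. [r1c3∈{1}] r1c3 has the single candidate 1 ⇒ r1c3=1.
Step 3. [r4c3∈{3}] r4c3 has the single candidate 3, so r4c3=3.
Step 4. [r1c1∈{2}] r1c1's peers cover all but 2 ⇒ r1c1=2.
Step 5. [r3c2∈{3}] only 3 remains possible at r3c2 ⇒ r3c2=3.
Step 6. [r2c2∈{1}] nothing but 1 survives at r2c2 ⇒ r2c2=1.
Step 7. [r2c3∈{4}] only 4 remains possible at r2c3. So r2c3=4.

Answer: 2 4 1 3 / 3 1 4 2 / 1 3 2 4 / 4 2 3 1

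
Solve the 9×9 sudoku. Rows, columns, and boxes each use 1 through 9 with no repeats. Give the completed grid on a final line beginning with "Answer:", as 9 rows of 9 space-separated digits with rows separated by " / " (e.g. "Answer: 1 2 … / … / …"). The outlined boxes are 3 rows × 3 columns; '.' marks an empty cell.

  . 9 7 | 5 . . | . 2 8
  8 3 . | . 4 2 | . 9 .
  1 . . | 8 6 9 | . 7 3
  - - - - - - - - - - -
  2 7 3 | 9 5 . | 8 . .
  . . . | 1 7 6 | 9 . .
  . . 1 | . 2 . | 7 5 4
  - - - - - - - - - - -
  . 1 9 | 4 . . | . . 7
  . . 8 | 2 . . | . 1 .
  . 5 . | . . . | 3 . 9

Step 1. [r9c8∈{4,6,8}] in col 8, 4 fits only at r9c8 ⇒ r9c8=4.
Step 2. [r6c6∈{3,8}] across box 5, 8 lands solely at r6c6, so r6c6=8.
Step 3. [r9c4∈{6,7}] r9c4 is the only open cell in col 4 admitting 6, so r9c4=6.
Step 4. [r2c3∈{5,6}] 6 has one home in col 3: r2c3, so r2c3=6.
Step 5. [r1c1∈{4}] r1c1's peers cover all but 4, so r1c1=4.
Step 6. [r1c7∈{1,6}] across row 1, 6 lands solely at r1c7 ⇒ r1c7=6.
Step 7. [r8c7∈{5}] r8c7 has the single candidate 5, so r8c7=5.
Step 8. [r8c9∈{6}] nothing but 6 survives at r8c9. So r8c9=6.
Step 9. [r5c3∈{4,5}] across col 3, 4 lands solely at r5c3. So r5c3=4.
Step 10. [r9c1∈{7}] only 7 remains possible at r9c1. So r9c1=7.
Step 11. [r8c1∈{3}] r8c1 is down to just 3, so r8c1=3.
Step 12. [r9c5∈{1,8}] 8 has one home in row 9: r9c5 ⇒ r9c5=8.
Step 13. [r7c5∈{3}] r7c5's peers cover all but 3 ⇒ r7c5=3.
Step 14. [r2c7∈{1}] nothing but 1 survives at r2c7, so r2c7=1.
Step 15. [r6c1∈{6,9}] across row 6, 9 lands solely at r6c1. So r6c1=9.
Step 16. [r3c3∈{2,5}] in row 3, 5 fits only at r3c3. So r3c3=5.
Step 17. [r9c6∈{1}] r9c6 is down to just 1, so r9c6=1.
Step 18. [r9c3∈{2}] r9c3's peers cover all but 2, so r9c3=2.
Step 19. [r3c2∈{2}] only 2 remains possible at r3c2. So r3c2=2.
Step 20. [r4c9∈{1}] r4c9 has the single candidate 1 ⇒ r4c9=1.
Step 21. [r7c8∈{8}] only 8 remains possible at r7c8. So r7c8=8.
Step 22. [r6c2∈{6}] nothing but 6 survives at r6c2. So r6c2=6.
Step 23. [r5c1∈{5}] r5c1 has the single candidate 5 ⇒ r5c1=5.
Step 24. [r7c6∈{5}] nothing but 5 survives at r7c6. So r7c6=5.
Step 25. [r1c5∈{1}] r1c5 has the single candidate 1 ⇒ r1c5=1.
Step 26. [r2c9∈{5}] nothing but 5 survives at r2c9, so r2c9=5.
Step 27. [r4c6∈{4}] only 4 remains possible at r4c6, so r4c6=4.
Step 28. [r7c1∈{6}] r7c1 is down to just 6, so r7c1=6.
Step 29. [r5c8∈{3}] nothing but 3 survives at r5c8, so r5c8=3.
Step 30. [r5c2∈{8}] only 8 remains possible at r5c2 ⇒ r5c2=8.
Step 31. [r2c4∈{7}] only 7 remains possible at r2c4. So r2c4=7.
Step 32. [r8c5∈{9}] only 9 remains possible at r8c5, so r8c5=9.
Step 33. [r8c6∈{7}] r8c6 has the single candidate 7 ⇒ r8c6=7.
Step 34. [r6c4∈{3}] nothing but 3 survives at r6c4 ⇒ r6c4=3.
Step 35. [r8c2∈{4}] only 4 remains possible at r8c2. So r8c2=4.
Step 36. [r1c6∈{3}] only 3 remains possible at r1c6 ⇒ r1c6=3.
Step 37. [r3c7∈{4}] only 4 remains possible at r3c7, so r3c7=4.
Step 38. [r7c7∈{2}] r7c7 has the single candidate 2, so r7c7=2.
Step 39. [r5c9∈{2}] r5c9 has the single candidate 2, so r5c9=2.
Step 40. [r4c8∈{6}] r4c8's peers cover all but 6. So r4c8=6.

Answer: 4 9 7 5 1 3 6 2 8 / 8 3 6 7 4 2 1 9 5 / 1 2 5 8 6 9 4 7 3 / 2 7 3 9 5 4 8 6 1 / 5 8 4 1 7 6 9 3 2 / 9 6 1 3 2 8 7 5 4 / 6 1 9 4 3 5 2 8 7 / 3 4 8 2 9 7 5 1 6 / 7 5 2 6 8 1 3 4 9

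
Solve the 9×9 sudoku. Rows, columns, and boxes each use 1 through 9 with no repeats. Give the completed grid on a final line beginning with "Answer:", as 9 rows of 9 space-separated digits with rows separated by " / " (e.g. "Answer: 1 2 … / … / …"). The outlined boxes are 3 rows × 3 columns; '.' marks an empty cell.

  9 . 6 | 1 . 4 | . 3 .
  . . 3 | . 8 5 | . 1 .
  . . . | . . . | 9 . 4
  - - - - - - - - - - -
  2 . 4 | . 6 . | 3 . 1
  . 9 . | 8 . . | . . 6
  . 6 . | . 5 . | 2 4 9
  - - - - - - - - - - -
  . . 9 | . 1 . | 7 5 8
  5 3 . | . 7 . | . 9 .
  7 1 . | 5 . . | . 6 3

Step 1. [r3c8∈{2,7,8}] r3c8 is the only open cell in col 8 admitting 2. So r3c8=2.
Step 2. [r4c2∈{5,7,8}] in row 4, 5 fits only at r4c2, so r4c2=5.
Step 3. [r2c4∈{2,6,7,9}] across row 2, 9 lands solely at r2c4 ⇒ r2c4=9.
Step 4. [r4c4∈{7}] r4c4's peers cover all but 7. So r4c4=7.
Step 5. [r6c4∈{3}] r6c4's peers cover all but 3. So r6c4=3.
Step 6. [r3c6∈{3,6,7}] across col 6, 7 lands solely at r3c6 ⇒ r3c6=7.
Step 7. [r2c2∈{2,4,7}] in row 2, 2 fits only at r2c2 ⇒ r2c2=2.
Step 8. [r7c1∈{4,6}] across col 1, 6 lands solely at r7c1, so r7c1=6.
Step 9. [r3c2∈{8}] only 8 remains possible at r3c2. So r3c2=8.
Step 10. [r8c9∈{2}] r8c9 has the single candidate 2, so r8c9=2.
Step 11. [r7c4∈{2,4}] 2 has one home in col 4: r7c4 ⇒ r7c4=2.
Step 12. [r3c1∈{1}] r3c1 is down to just 1 ⇒ r3c1=1.
Step 13. [r8c4∈{4,6}] r8c4 is the only open cell in col 4 admitting 4, so r8c4=4.
Step 14. [r6c3∈{1,7,8}] r6c3 is the only open cell in row 6 admitting 7, so r6c3=7.
Step 15. [r8c3∈{8}] nothing but 8 survives at r8c3 ⇒ r8c3=8.
Step 16. [r1c9∈{5,7}] r1c9 is the only open cell in col 9 admitting 5 ⇒ r1c9=5.
Step 17. [r5c6∈{1,2}] col 6 places 2 nowhere but r5c6, so r5c6=2.
Step 18. [r9c6∈{8,9}] 8 has one home in row 9: r9c6 ⇒ r9c6=8.
Step 19. [r5c8∈{7}] r5c8 has the single candidate 7, so r5c8=7.
Step 20. [r2c9∈{7}] nothing but 7 survives at r2c9 ⇒ r2c9=7.
Step 21. [r7c2∈{4}] nothing but 4 survives at r7c2 ⇒ r7c2=4.
Step 22. [r6c6∈{1}] r6c6 is down to just 1. So r6c6=1.
Step 23. [r1c5∈{2}] r1c5 is down to just 2 ⇒ r1c5=2.
Step 24. [r5c3∈{1}] r5c3 is down to just 1, so r5c3=1.
Step 25. [r5c7∈{5}] only 5 remains possible at r5c7 ⇒ r5c7=5.
Step 26. [r7c6∈{3}] r7c6 is down to just 3. So r7c6=3.
Step 27. [r4c6∈{9}] r4c6 has the single candidate 9, so r4c6=9.
Step 28. [r1c2∈{7}] r1c2's peers cover all but 7. So r1c2=7.
Step 29. [r9c7∈{4}] r9c7 has the single candidate 4 ⇒ r9c7=4.
Step 30. [r5c1∈{3}] r5c1's peers cover all but 3 ⇒ r5c1=3.
Step 31. [r3c4∈{6}] r3c4 is down to just 6. So r3c4=6.
Step 32. [r5c5∈{4}] r5c5 has the single candidate 4 ⇒ r5c5=4.
Step 33. [r3c3∈{5}] nothing but 5 survives at r3c3. So r3c3=5.
Step 34. [r8c7∈{1}] r8c7's peers cover all but 1, so r8c7=1.
Step 35. [r4c8∈{8}] only 8 remains possible at r4c8, so r4c8=8.
Step 36. [r6c1∈{8}] r6c1 has the single candidate 8, so r6c1=8.
Step 37. [r9c5∈{9}] r9c5's peers cover all but 9 ⇒ r9c5=9.
Step 38. [r1c7∈{8}] r1c7 has the single candidate 8, so r1c7=8.
Step 39. [r2c1∈{4}] nothing but 4 survives at r2c1. So r2c1=4.
Step 40. [r2c7∈{6}] r2c7 has the single candidate 6, so r2c7=6.
Step 41. [r9c3∈{2}] r9c3's peers cover all but 2. So r9c3=2.
Step 42. [r8c6∈{6}] only 6 remains possible at r8c6. So r8c6=6.
Step 43. [r3c5∈{3}] nothing but 3 survives at r3c5, so r3c5=3.

Answer: 9 7 6 1 2 4 8 3 5 / 4 2 3 9 8 5 6 1 7 / 1 8 5 6 3 7 9 2 4 / 2 5 4 7 6 9 3 8 1 / 3 9 1 8 4 2 5 7 6 / 8 6 7 3 5 1 2 4 9 / 6 4 9 2 1 3 7 5 8 / 5 3 8 4 7 6 1 9 2 / 7 1 2 5 9 8 4 6 3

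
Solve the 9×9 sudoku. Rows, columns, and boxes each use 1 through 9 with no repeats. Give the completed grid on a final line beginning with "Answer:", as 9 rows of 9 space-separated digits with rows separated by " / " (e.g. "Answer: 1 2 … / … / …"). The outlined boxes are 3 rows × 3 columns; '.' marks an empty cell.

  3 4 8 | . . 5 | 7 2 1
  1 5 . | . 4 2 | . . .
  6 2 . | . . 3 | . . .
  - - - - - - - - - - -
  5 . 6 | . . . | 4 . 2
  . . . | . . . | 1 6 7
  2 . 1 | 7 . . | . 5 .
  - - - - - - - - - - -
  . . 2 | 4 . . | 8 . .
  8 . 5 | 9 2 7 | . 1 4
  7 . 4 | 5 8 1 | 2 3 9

Step 1. [r5c3∈{3,9}] across col 3, 3 lands solely at r5c3 ⇒ r5c3=3.
Step 2. [r1c5∈{6,9}] 9 has one home in row 1: r1c5 ⇒ r1c5=9.
Step 3. [r7c6∈{6}] r7c6 is down to just 6 ⇒ r7c6=6.
Step 4. [r4c4∈{1,3,8}] 3 has one home in col 4: r4c4 ⇒ r4c4=3.
Step 5. [r2c9∈{3,6,8}] across col 9, 6 lands solely at r2c9 ⇒ r2c9=6.
Step 6. [r6c6∈{4,8,9}] across row 6, 4 lands solely at r6c6, so r6c6=4.
Step 7. [r2c4∈{8}] r2c4 is down to just 8, so r2c4=8.
Step 8. [r2c8∈{9}] nothing but 9 survives at r2c8 ⇒ r2c8=9.
Step 9. [r4c8∈{8}] r4c8 is down to just 8, so r4c8=8.
Step 10. [r4c6∈{9}] only 9 remains possible at r4c6, so r4c6=9.
Step 11. [r6c7∈{3,9}] r6c7 is the only open cell in col 7 admitting 9, so r6c7=9.
Step 12. [r8c2∈{3,6}] 3 has one home in row 8: r8c2. So r8c2=3.
Step 13. [r3c5∈{1,7}] 7 has one home in col 5: r3c5, so r3c5=7.
Step 14. [r7c1∈{9}] r7c1 is down to just 9 ⇒ r7c1=9.
Step 15. [r3c7∈{5}] only 5 remains possible at r3c7, so r3c7=5.
Step 16. [r6c2∈{8}] r6c2 has the single candidate 8 ⇒ r6c2=8.
Step 17. [r2c7∈{3}] only 3 remains possible at r2c7. So r2c7=3.
Step 18. [r5c6∈{8}] r5c6 is down to just 8 ⇒ r5c6=8.
Step 19. [r1c4∈{6}] nothing but 6 survives at r1c4 ⇒ r1c4=6.
Step 20. [r6c9∈{3}] r6c9 is down to just 3 ⇒ r6c9=3.
Step 21. [r9c2∈{6}] r9c2 is down to just 6, so r9c2=6.
Step 22. [r3c3∈{9}] r3c3 has the single candidate 9 ⇒ r3c3=9.
Step 23. [r5c1∈{4}] only 4 remains possible at r5c1 ⇒ r5c1=4.
Step 24. [r5c2∈{9}] r5c2 is down to just 9 ⇒ r5c2=9.
Step 25. [r3c4∈{1}] r3c4's peers cover all but 1. So r3c4=1.
Step 26. [r4c2∈{7}] only 7 remains possible at r4c2. So r4c2=7.
Step 27. [r2c3∈{7}] r2c3's peers cover all but 7, so r2c3=7.
Step 28. [r7c5∈{3}] r7c5 is down to just 3, so r7c5=3.
Step 29. [r7c9∈{5}] r7c9's peers cover all but 5, so r7c9=5.
Step 30. [r4c5∈{1}] only 1 remains possible at r4c5, so r4c5=1.
Step 31. [r3c8∈{4}] r3c8 has the single candidate 4. So r3c8=4.
Step 32. [r5c5∈{5}] r5c5's peers cover all but 5. So r5c5=5.
Step 33. [r7c2∈{1}] r7c2 is down to just 1 ⇒ r7c2=1.
Step 34. [r8c7∈{6}] r8c7's peers cover all but 6 ⇒ r8c7=6.
Step 35. [r6c5∈{6}] r6c5 has the single candidate 6. So r6c5=6.
Step 36. [r3c9∈{8}] r3c9 is down to just 8 ⇒ r3c9=8.
Step 37. [r5c4∈{2}] r5c4 is down to just 2. So r5c4=2.
Step 38. [r7c8∈{7}] r7c8's peers cover all but 7, so r7c8=7.

Answer: 3 4 8 6 9 5 7 2 1 / 1 5 7 8 4 2 3 9 6 / 6 2 9 1 7 3 5 4 8 / 5 7 6 3 1 9 4 8 2 / 4 9 3 2 5 8 1 6 7 / 2 8 1 7 6 4 9 5 3 / 9 1 2 4 3 6 8 7 5 / 8 3 5 9 2 7 6 1 4 / 7 6 4 5 8 1 2 3 9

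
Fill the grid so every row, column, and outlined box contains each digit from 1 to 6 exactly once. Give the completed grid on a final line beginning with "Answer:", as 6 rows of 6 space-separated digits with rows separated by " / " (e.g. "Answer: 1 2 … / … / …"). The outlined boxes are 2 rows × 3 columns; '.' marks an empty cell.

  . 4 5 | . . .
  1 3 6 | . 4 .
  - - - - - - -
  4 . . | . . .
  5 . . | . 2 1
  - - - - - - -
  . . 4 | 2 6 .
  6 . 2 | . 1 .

Step 1. [r3c5∈{3,5}] 5 has one home in col 5: r3c5 ⇒ r3c5=5.
Step 2. [r4c4∈{3,4,6}] in row 4, 4 fits only at r4c4 ⇒ r4c4=4.
Step 3. [r6c2∈{5}] nothing but 5 survives at r6c2. So r6c2=5.
Step 4. [r6c4∈{3}] r6c4's peers cover all but 3. So r6c4=3.
Step 5. [r3c4∈{6}] nothing but 6 survives at r3c4. So r3c4=6.
Step 6. [r3c3∈{1,3}] r3c3 is the only open cell in col 3 admitting 1. So r3c3=1.
Step 7. [r1c6∈{2,3,6}] r1c6 is the only open cell in row 1 admitting 6. So r1c6=6.
Step 8. [r2c4∈{5}] only 5 remains possible at r2c4, so r2c4=5.
Step 9. [r4c2∈{6}] r4c2's peers cover all but 6 ⇒ r4c2=6.
Step 10. [r6c6∈{4}] r6c6 has the single candidate 4. So r6c6=4.
Step 11. [r5c6∈{5}] only 5 remains possible at r5c6, so r5c6=5.
Step 12. [r1c5∈{3}] nothing but 3 survives at r1c5. So r1c5=3.
Step 13. [r2c6∈{2}] r2c6 is down to just 2, so r2c6=2.
Step 14. [r5c2∈{1}] r5c2 has the single candidate 1, so r5c2=1.
Step 15. [r5c1∈{3}] only 3 remains possible at r5c1, so r5c1=3.
Step 16. [r3c2∈{2}] r3c2 has the single candidate 2. So r3c2=2.
Step 17. [r3c6∈{3}] r3c6 is down to just 3. So r3c6=3.
Step 18. [r4c3∈{3}] only 3 remains possible at r4c3. So r4c3=3.
Step 19. [r1c4∈{1}] only 1 remains possible at r1c4, so r1c4=1.
Step 20. [r1c1∈{2}] nothing but 2 survives at r1c1. So r1c1=2.

Answer: 2 4 5 1 3 6 / 1 3 6 5 4 2 / 4 2 1 6 5 3 / 5 6 3 4 2 1 / 3 1 4 2 6 5 / 6 5 2 3 1 4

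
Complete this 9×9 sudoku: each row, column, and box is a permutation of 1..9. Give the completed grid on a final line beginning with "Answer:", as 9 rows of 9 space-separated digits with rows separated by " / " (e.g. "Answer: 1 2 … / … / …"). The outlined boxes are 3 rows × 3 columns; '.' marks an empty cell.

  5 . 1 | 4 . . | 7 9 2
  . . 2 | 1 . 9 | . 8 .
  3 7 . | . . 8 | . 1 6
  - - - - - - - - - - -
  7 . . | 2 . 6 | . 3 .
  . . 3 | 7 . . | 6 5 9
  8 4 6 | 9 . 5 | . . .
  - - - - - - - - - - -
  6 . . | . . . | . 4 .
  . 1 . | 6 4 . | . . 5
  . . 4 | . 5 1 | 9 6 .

Step 1. [r7c5∈{2,3,7,8,9}] r7c5 is the only open cell in col 5 admitting 9. So r7c5=9.
Step 2. [r9c9∈{3,7,8}] across row 9, 7 lands solely at r9c9 ⇒ r9c9=7.
Step 3. [r8c8∈{2}] nothing but 2 survives at r8c8. So r8c8=2.
Step 4. [r6c9∈{1}] nothing but 1 survives at r6c9. So r6c9=1.
Step 5. [r3c7∈{4,5}] row 3 places 4 nowhere but r3c7. So r3c7=4.
Step 6. [r4c7∈{8}] nothing but 8 survives at r4c7, so r4c7=8.
Step 7. [r8c3∈{7,8,9}] 8 has one home in row 8: r8c3. So r8c3=8.
Step 8. [r8c7∈{3}] r8c7 is down to just 3. So r8c7=3.
Step 9. [r5c2∈{2}] r5c2's peers cover all but 2, so r5c2=2.
Step 10. [r1c6∈{3}] nothing but 3 survives at r1c6 ⇒ r1c6=3.
Step 11. [r2c2∈{6}] r2c2's peers cover all but 6. So r2c2=6.
Step 12. [r7c3∈{5,7}] r7c3 is the only open cell in col 3 admitting 7, so r7c3=7.
Step 13. [r4c3∈{5,9}] across col 3, 5 lands solely at r4c3, so r4c3=5.
Step 14. [r9c2∈{3}] r9c2 is down to just 3. So r9c2=3.
Step 15. [r4c5∈{1}] only 1 remains possible at r4c5 ⇒ r4c5=1.
Step 16. [r7c9∈{8}] r7c9 has the single candidate 8. So r7c9=8.
Step 17. [r3c4∈{5}] r3c4's peers cover all but 5. So r3c4=5.
Step 18. [r3c3∈{9}] r3c3's peers cover all but 9 ⇒ r3c3=9.
Step 19. [r4c9∈{4}] only 4 remains possible at r4c9 ⇒ r4c9=4.
Step 20. [r9c4∈{8}] r9c4 has the single candidate 8, so r9c4=8.
Step 21. [r9c1∈{2}] r9c1 is down to just 2, so r9c1=2.
Step 22. [r2c7∈{5}] r2c7 is down to just 5, so r2c7=5.
Step 23. [r4c2∈{9}] r4c2 has the single candidate 9, so r4c2=9.
Step 24. [r5c1∈{1}] r5c1's peers cover all but 1 ⇒ r5c1=1.
Step 25. [r6c7∈{2}] r6c7's peers cover all but 2, so r6c7=2.
Step 26. [r1c5∈{6}] only 6 remains possible at r1c5 ⇒ r1c5=6.
Step 27. [r5c6∈{4}] r5c6 is down to just 4 ⇒ r5c6=4.
Step 28. [r6c5∈{3}] r6c5 is down to just 3. So r6c5=3.
Step 29. [r7c2∈{5}] r7c2 has the single candidate 5 ⇒ r7c2=5.
Step 30. [r8c6∈{7}] r8c6's peers cover all but 7, so r8c6=7.
Step 31. [r7c7∈{1}] only 1 remains possible at r7c7. So r7c7=1.
Step 32. [r3c5∈{2}] only 2 remains possible at r3c5, so r3c5=2.
Step 33. [r2c5∈{7}] r2c5's peers cover all but 7. So r2c5=7.
Step 34. [r5c5∈{8}] r5c5 has the single candidate 8. So r5c5=8.
Step 35. [r7c6∈{2}] r7c6 is down to just 2 ⇒ r7c6=2.
Step 36. [r1c2∈{8}] r1c2 is down to just 8. So r1c2=8.
Step 37. [r7c4∈{3}] r7c4 has the single candidate 3, so r7c4=3.
Step 38. [r8c1∈{9}] r8c1's peers cover all but 9. So r8c1=9.
Step 39. [r2c9∈{3}] r2c9 is down to just 3, so r2c9=3.
Step 40. [r6c8∈{7}] r6c8 is down to just 7. So r6c8=7.
Step 41. [r2c1∈{4}] r2c1's peers cover all but 4, so r2c1=4.

Answer: 5 8 1 4 6 3 7 9 2 / 4 6 2 1 7 9 5 8 3 / 3 7 9 5 2 8 4 1 6 / 7 9 5 2 1 6 8 3 4 / 1 2 3 7 8 4 6 5 9 / 8 4 6 9 3 5 2 7 1 / 6 5 7 3 9 2 1 4 8 / 9 1 8 6 4 7 3 2 5 / 2 3 4 8 5 1 9 6 7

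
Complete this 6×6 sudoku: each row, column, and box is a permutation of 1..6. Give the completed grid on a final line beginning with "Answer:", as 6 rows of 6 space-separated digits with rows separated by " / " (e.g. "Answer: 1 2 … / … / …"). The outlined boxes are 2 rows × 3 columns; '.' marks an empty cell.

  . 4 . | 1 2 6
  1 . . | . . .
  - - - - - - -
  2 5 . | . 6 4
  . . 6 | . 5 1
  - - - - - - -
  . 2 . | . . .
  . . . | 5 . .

Step 1. [r5c6∈{3}] nothing but 3 survives at r5c6. So r5c6=3.
Step 2. [r4c2∈{3}] r4c2 has the single candidate 3 ⇒ r4c2=3.
Step 3. [r6c2∈{1,6}] across col 2, 1 lands solely at r6c2 ⇒ r6c2=1.
Step 4. [r6c5∈{4}] nothing but 4 survives at r6c5 ⇒ r6c5=4.
Step 5. [r6c3∈{3}] only 3 remains possible at r6c3. So r6c3=3.
Step 6. [r1c3∈{5}] only 5 remains possible at r1c3, so r1c3=5.
Step 7. [r5c1∈{4,5,6}] r5c1 is the only open cell in row 5 admitting 5 ⇒ r5c1=5.
Step 8. [r2c4∈{3,4}] row 2 places 4 nowhere but r2c4, so r2c4=4.
Step 9. [r5c4∈{6}] r5c4 has the single candidate 6. So r5c4=6.
Step 10. [r2c3∈{2}] only 2 remains possible at r2c3 ⇒ r2c3=2.
Step 11. [r4c1∈{4}] nothing but 4 survives at r4c1, so r4c1=4.
Step 12. [r1c1∈{3}] only 3 remains possible at r1c1 ⇒ r1c1=3.
Step 13. [r2c2∈{6}] r2c2 has the single candidate 6. So r2c2=6.
Step 14. [r6c1∈{6}] r6c1's peers cover all but 6. So r6c1=6.
Step 15. [r3c4∈{3}] r3c4 has the single candidate 3. So r3c4=3.
Step 16. [r4c4∈{2}] nothing but 2 survives at r4c4. So r4c4=2.
Step 17. [r5c5∈{1}] r5c5's peers cover all but 1 ⇒ r5c5=1.
Step 18. [r6c6∈{2}] only 2 remains possible at r6c6. So r6c6=2.
Step 19. [r5c3∈{4}] r5c3's peers cover all but 4 ⇒ r5c3=4.
Step 20. [r2c5∈{3}] r2c5's peers cover all but 3 ⇒ r2c5=3.
Step 21. [r3c3∈{1}] nothing but 1 survives at r3c3. So r3c3=1.
Step 22. [r2c6∈{5}] nothing but 5 survives at r2c6 ⇒ r2c6=5.

Answer: 3 4 5 1 2 6 / 1 6 2 4 3 5 / 2 5 1 3 6 4 / 4 3 6 2 5 1 / 5 2 4 6 1 3 / 6 1 3 5 4 2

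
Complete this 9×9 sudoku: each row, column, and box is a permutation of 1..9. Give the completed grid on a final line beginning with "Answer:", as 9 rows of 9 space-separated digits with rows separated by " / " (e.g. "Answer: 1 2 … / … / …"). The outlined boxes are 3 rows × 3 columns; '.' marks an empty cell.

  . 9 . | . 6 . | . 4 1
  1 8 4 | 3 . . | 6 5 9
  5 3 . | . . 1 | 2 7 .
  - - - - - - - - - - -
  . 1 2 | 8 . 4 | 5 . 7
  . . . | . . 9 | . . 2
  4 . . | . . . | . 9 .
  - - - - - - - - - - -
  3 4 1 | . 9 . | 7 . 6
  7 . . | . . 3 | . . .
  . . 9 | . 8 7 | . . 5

Step 1. [r6c9∈{3,8}] col 9 places 3 nowhere but r6c9. So r6c9=3.
Step 2. [r8c3∈{5,6,8}] across box 7, 8 lands solely at r8c3, so r8c3=8.
Step 3. [r8c2∈{2,5,6}] box 7 places 5 nowhere but r8c2 ⇒ r8c2=5.
Step 4. [r6c6∈{2,5,6}] col 6 places 6 nowhere but r6c6. So r6c6=6.
Step 5. [r6c2∈{7}] r6c2's peers cover all but 7. So r6c2=7.
Step 6. [r5c2∈{6}] r5c2's peers cover all but 6. So r5c2=6.
Step 7. [r2c6∈{2}] r2c6 has the single candidate 2, so r2c6=2.
Step 8. [r8c4∈{1,2,4,6}] across row 8, 6 lands solely at r8c4. So r8c4=6.
Step 9. [r6c7∈{1,8}] r6c7 is the only open cell in row 6 admitting 8. So r6c7=8.
Step 10. [r5c8∈{1}] r5c8's peers cover all but 1. So r5c8=1.
Step 11. [r8c9∈{4}] r8c9 has the single candidate 4 ⇒ r8c9=4.
Step 12. [r8c8∈{2}] only 2 remains possible at r8c8. So r8c8=2.
Step 13. [r6c5∈{1,2,5}] across col 5, 2 lands solely at r6c5. So r6c5=2.
Step 14. [r5c5∈{3,5,7}] 5 has one home in col 5: r5c5, so r5c5=5.
Step 15. [r9c4∈{1,2,4}] 4 has one home in row 9: r9c4. So r9c4=4.
Step 16. [r7c6∈{5}] nothing but 5 survives at r7c6 ⇒ r7c6=5.
Step 17. [r9c7∈{1,3}] row 9 places 1 nowhere but r9c7 ⇒ r9c7=1.
Step 18. [r9c2∈{2}] r9c2 is down to just 2. So r9c2=2.
Step 19. [r1c4∈{5,7}] r1c4 is the only open cell in row 1 admitting 5. So r1c4=5.
Step 20. [r6c4∈{1}] r6c4's peers cover all but 1 ⇒ r6c4=1.
Step 21. [r3c4∈{9}] r3c4 is down to just 9 ⇒ r3c4=9.
Step 22. [r4c8∈{6}] r4c8 is down to just 6 ⇒ r4c8=6.
Step 23. [r6c3∈{5}] r6c3 has the single candidate 5. So r6c3=5.
Step 24. [r2c5∈{7}] r2c5 has the single candidate 7. So r2c5=7.
Step 25. [r4c5∈{3}] r4c5's peers cover all but 3. So r4c5=3.
Step 26. [r3c9∈{8}] only 8 remains possible at r3c9, so r3c9=8.
Step 27. [r1c7∈{3}] only 3 remains possible at r1c7, so r1c7=3.
Step 28. [r8c5∈{1}] r8c5's peers cover all but 1 ⇒ r8c5=1.
Step 29. [r5c4∈{7}] r5c4 is down to just 7. So r5c4=7.
Step 30. [r7c4∈{2}] r7c4 has the single candidate 2. So r7c4=2.
Step 31. [r5c7∈{4}] nothing but 4 survives at r5c7. So r5c7=4.
Step 32. [r8c7∈{9}] r8c7 is down to just 9. So r8c7=9.
Step 33. [r5c3∈{3}] nothing but 3 survives at r5c3, so r5c3=3.
Step 34. [r5c1∈{8}] only 8 remains possible at r5c1 ⇒ r5c1=8.
Step 35. [r3c5∈{4}] only 4 remains possible at r3c5. So r3c5=4.
Step 36. [r9c1∈{6}] nothing but 6 survives at r9c1. So r9c1=6.
Step 37. [r7c8∈{8}] only 8 remains possible at r7c8, so r7c8=8.
Step 38. [r1c6∈{8}] only 8 remains possible at r1c6, so r1c6=8.
Step 39. [r3c3∈{6}] r3c3 has the single candidate 6 ⇒ r3c3=6.
Step 40. [r1c3∈{7}] only 7 remains possible at r1c3. So r1c3=7.
Step 41. [r4c1∈{9}] only 9 remains possible at r4c1, so r4c1=9.
Step 42. [r9c8∈{3}] nothing but 3 survives at r9c8, so r9c8=3.
Step 43. [r1c1∈{2}] r1c1's peers cover all but 2, so r1c1=2.

Answer: 2 9 7 5 6 8 3 4 1 / 1 8 4 3 7 2 6 5 9 / 5 3 6 9 4 1 2 7 8 / 9 1 2 8 3 4 5 6 7 / 8 6 3 7 5 9 4 1 2 / 4 7 5 1 2 6 8 9 3 / 3 4 1 2 9 5 7 8 6 / 7 5 8 6 1 3 9 2 4 / 6 2 9 4 8 7 1 3 5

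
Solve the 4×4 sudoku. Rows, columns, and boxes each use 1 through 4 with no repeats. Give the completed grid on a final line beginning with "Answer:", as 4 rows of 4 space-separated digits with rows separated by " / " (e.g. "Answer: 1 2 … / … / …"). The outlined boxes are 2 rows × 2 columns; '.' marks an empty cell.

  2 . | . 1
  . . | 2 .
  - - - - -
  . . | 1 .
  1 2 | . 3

Step 1. [r2c4∈{4}] nothing but 4 survives at r2c4. So r2c4=4.
Step 2. [r2c1∈{3}] only 3 remains possible at r2c1. So r2c1=3.
Step 3. [r3c2∈{3,4}] r3c2 is the only open cell in row 3 admitting 3, so r3c2=3.
Step 4. [r3c4∈{2}] r3c4 is down to just 2, so r3c4=2.
Step 5. [r1c2∈{4}] r1c2 has the single candidate 4 ⇒ r1c2=4.
Step 6. [r4c3∈{4}] r4c3 has the single candidate 4 ⇒ r4c3=4.
Step 7. [r2c2∈{1}] r2c2 is down to just 1, so r2c2=1.
Step 8. [r1c3∈{3}] only 3 remains possible at r1c3. So r1c3=3.
Step 9. [r3c1∈{4}] r3c1 has the single candidate 4 ⇒ r3c1=4.

Answer: 2 4 3 1 / 3 1 2 4 / 4 3 1 2 / 1 2 4 3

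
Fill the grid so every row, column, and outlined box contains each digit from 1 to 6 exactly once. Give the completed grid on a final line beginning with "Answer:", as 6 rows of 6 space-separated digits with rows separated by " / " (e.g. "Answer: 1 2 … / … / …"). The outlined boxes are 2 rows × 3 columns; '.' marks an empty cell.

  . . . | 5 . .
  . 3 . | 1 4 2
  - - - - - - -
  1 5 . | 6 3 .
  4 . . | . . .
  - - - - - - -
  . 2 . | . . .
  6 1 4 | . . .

Step 1. [r5c1∈{3,5}] col 1 places 3 nowhere but r5c1 ⇒ r5c1=3.
Step 2. [r1c5∈{6}] r1c5 is down to just 6, so r1c5=6.
Step 3. [r5c3∈{5}] only 5 remains possible at r5c3, so r5c3=5.
Step 4. [r4c4∈{2}] r4c4 has the single candidate 2 ⇒ r4c4=2.
Step 5. [r5c6∈{1,4,6}] r5c6 is the only open cell in row 5 admitting 6, so r5c6=6.
Step 6. [r4c6∈{1,5}] 1 has one home in col 6: r4c6, so r4c6=1.
Step 7. [r6c6∈{3,5}] r6c6 is the only open cell in col 6 admitting 5. So r6c6=5.
Step 8. [r1c1∈{2}] nothing but 2 survives at r1c1 ⇒ r1c1=2.
Step 9. [r4c3∈{3,6}] in row 4, 3 fits only at r4c3 ⇒ r4c3=3.
Step 10. [r3c6∈{4}] nothing but 4 survives at r3c6 ⇒ r3c6=4.
Step 11. [r1c2∈{4}] r1c2 has the single candidate 4. So r1c2=4.
Step 12. [r1c6∈{3}] only 3 remains possible at r1c6 ⇒ r1c6=3.
Step 13. [r5c5∈{1}] only 1 remains possible at r5c5 ⇒ r5c5=1.
Step 14. [r5c4∈{4}] r5c4 has the single candidate 4. So r5c4=4.
Step 15. [r4c5∈{5}] only 5 remains possible at r4c5 ⇒ r4c5=5.
Step 16. [r2c1∈{5}] r2c1 is down to just 5, so r2c1=5.
Step 17. [r1c3∈{1}] nothing but 1 survives at r1c3 ⇒ r1c3=1.
Step 18. [r6c4∈{3}] only 3 remains possible at r6c4 ⇒ r6c4=3.
Step 19. [r6c5∈{2}] nothing but 2 survives at r6c5 ⇒ r6c5=2.
Step 20. [r4c2∈{6}] nothing but 6 survives at r4c2 ⇒ r4c2=6.
Step 21. [r2c3∈{6}] r2c3 has the single candidate 6. So r2c3=6.
Step 22. [r3c3∈{2}] only 2 remains possible at r3c3 ⇒ r3c3=2.

Answer: 2 4 1 5 6 3 / 5 3 6 1 4 2 / 1 5 2 6 3 4 / 4 6 3 2 5 1 / 3 2 5 4 1 6 / 6 1 4 3 2 5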